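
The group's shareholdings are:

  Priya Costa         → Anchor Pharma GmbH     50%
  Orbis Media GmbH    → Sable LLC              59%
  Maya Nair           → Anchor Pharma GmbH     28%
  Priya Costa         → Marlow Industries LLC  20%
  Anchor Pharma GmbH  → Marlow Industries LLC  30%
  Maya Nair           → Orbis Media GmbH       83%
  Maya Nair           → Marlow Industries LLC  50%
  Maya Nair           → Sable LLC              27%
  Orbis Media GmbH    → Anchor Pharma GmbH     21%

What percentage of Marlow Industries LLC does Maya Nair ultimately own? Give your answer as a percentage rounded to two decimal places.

Maya reaches Marlow along 3 paths.
Direct stake: 50% = 50%.
Via Orbis → Anchor: 83% × 21% × 30% = 5.229%.
Via Anchor: 28% × 30% = 8.4%.
Total: 50% + 5.229% + 8.4% = 63.629%.
Rounded: 63.63%.

63.63%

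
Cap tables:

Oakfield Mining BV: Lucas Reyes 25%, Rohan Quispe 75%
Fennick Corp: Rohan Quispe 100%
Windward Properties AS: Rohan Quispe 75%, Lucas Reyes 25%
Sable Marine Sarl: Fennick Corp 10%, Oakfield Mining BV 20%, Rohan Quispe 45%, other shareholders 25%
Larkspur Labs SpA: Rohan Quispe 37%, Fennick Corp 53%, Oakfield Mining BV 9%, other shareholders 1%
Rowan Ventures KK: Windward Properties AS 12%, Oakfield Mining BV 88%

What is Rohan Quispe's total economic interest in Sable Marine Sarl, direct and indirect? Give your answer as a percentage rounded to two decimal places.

Rohan reaches Sable along 3 paths.
Via Fennick: 100% × 10% = 10%.
Via Oakfield: 75% × 20% = 15%.
Direct stake: 45% = 45%.
Total: 10% + 15% + 45% = 70%.
Rounded: 70.00%.

70.00%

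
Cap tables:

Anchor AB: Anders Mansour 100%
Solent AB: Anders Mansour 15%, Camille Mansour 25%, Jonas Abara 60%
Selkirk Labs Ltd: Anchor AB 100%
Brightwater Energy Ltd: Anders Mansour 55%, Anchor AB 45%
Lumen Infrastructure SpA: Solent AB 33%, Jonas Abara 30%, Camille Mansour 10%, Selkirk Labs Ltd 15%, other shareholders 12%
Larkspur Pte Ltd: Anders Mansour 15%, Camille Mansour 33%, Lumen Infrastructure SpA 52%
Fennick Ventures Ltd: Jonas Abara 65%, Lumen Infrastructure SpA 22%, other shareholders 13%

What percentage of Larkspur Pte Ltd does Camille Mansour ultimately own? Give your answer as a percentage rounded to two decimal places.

Camille reaches Larkspur along 3 paths.
Direct stake: 33% = 33%.
Via Solent → Lumen: 25% × 33% × 52% = 4.29%.
Via Lumen: 10% × 52% = 5.2%.
Total: 33% + 4.29% + 5.2% = 42.49%.

42.49%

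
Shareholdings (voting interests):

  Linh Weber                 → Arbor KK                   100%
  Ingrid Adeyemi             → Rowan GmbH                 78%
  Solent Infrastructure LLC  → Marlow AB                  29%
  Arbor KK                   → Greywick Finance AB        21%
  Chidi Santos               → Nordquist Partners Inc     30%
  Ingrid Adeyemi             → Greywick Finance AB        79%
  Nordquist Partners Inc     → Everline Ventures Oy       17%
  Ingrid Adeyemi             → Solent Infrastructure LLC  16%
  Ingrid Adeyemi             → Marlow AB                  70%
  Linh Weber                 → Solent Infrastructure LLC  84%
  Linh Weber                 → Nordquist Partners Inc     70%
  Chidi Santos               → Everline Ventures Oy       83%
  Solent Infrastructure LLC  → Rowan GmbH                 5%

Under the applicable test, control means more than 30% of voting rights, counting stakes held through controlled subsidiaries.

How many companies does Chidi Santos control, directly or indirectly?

1

Chidi holds 83% of Everline, so Chidi controls Everline.
No other company's threshold is met.
Chidi controls 1 company.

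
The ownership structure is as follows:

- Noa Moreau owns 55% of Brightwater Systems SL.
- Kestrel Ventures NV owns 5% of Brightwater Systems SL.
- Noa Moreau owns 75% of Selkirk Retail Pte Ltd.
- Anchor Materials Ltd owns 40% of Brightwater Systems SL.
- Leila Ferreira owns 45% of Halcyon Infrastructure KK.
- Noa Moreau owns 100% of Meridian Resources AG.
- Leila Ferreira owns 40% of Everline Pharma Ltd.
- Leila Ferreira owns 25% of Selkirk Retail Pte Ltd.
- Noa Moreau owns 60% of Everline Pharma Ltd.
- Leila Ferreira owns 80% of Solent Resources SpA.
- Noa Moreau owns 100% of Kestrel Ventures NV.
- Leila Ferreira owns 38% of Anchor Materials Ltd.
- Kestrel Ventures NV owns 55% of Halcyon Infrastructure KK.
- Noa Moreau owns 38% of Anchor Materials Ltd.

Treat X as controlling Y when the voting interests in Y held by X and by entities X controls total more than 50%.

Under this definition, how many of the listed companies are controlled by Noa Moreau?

6

Noa holds 60% of Everline, so Noa controls Everline.
Noa holds 100% of Kestrel, so Noa controls Kestrel.
Noa holds 75% of Selkirk, so Noa controls Selkirk.
Kestrel and Noa together hold 5% + 55% = 60% of Brightwater, so Noa controls Brightwater.
Kestrel holds 55% of Halcyon, so Noa controls Halcyon.
Noa holds 100% of Meridian, so Noa controls Meridian.
No other company's threshold is met.
Noa controls 6 companies.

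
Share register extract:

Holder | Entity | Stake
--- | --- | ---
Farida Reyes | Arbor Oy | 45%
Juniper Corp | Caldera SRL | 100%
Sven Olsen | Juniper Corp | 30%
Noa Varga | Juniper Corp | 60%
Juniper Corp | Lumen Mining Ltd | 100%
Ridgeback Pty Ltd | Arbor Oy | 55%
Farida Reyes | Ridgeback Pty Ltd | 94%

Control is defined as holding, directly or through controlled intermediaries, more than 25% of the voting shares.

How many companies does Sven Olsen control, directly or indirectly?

3

Sven holds 30% of Juniper, so Sven controls Juniper.
Juniper holds 100% of Caldera, so Sven controls Caldera.
Juniper holds 100% of Lumen, so Sven controls Lumen.
No other company's threshold is met.
Sven controls 3 companies.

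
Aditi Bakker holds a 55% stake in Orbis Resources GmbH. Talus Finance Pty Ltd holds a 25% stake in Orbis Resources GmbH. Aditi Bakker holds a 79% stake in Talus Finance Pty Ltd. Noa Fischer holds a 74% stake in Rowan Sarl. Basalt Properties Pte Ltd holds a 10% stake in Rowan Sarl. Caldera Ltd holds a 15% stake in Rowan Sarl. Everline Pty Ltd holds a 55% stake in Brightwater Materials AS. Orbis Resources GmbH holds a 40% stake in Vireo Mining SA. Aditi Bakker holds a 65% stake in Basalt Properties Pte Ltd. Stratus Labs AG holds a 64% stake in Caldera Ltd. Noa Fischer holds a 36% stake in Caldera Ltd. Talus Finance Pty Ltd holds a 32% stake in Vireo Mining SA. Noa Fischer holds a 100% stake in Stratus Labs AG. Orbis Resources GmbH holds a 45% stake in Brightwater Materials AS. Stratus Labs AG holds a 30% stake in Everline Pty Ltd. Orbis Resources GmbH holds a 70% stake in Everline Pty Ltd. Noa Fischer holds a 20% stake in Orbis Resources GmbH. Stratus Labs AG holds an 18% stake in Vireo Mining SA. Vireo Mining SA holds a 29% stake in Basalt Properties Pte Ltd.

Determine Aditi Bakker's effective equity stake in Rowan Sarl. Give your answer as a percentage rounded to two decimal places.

8.10%

Aditi reaches Rowan along 4 paths.
Via Talus → Vireo → Basalt: 79% × 32% × 29% × 10% = 0.73312%.
Via Talus → Orbis → Vireo → Basalt: 79% × 25% × 40% × 29% × 10% = 0.2291%.
Via Orbis → Vireo → Basalt: 55% × 40% × 29% × 10% = 0.638%.
Via Basalt: 65% × 10% = 6.5%.
Total: 0.73312% + 0.2291% + 0.638% + 6.5% = 8.10022%.
Rounded: 8.10%.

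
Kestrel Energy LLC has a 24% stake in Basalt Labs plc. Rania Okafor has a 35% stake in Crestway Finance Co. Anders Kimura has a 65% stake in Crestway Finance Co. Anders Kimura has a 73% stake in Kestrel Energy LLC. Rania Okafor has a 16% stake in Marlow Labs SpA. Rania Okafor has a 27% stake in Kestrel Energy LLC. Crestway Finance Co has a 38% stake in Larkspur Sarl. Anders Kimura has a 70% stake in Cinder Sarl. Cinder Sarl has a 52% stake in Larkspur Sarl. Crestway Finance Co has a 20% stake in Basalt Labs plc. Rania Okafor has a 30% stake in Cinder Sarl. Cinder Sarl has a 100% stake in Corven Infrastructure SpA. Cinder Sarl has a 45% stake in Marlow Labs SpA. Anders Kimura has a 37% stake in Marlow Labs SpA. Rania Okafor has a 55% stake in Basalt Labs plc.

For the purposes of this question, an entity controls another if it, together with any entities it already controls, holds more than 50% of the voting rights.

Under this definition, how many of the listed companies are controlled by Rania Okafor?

Rania holds 55% of Basalt, so Rania controls Basalt.
No other company's threshold is met.
Rania controls 1 company.

1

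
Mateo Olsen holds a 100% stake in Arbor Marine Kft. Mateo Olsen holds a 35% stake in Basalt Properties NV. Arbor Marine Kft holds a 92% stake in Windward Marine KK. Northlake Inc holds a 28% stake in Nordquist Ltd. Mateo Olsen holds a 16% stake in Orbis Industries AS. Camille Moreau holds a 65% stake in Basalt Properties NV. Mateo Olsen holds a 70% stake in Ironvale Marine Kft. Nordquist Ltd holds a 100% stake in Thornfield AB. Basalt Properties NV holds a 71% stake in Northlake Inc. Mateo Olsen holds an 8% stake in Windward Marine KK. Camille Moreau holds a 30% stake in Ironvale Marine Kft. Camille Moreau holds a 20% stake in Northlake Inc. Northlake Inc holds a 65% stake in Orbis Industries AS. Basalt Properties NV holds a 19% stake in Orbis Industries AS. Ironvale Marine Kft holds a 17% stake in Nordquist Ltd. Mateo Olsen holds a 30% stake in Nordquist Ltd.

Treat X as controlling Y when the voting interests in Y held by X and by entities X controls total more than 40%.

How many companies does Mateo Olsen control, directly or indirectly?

Mateo holds 70% of Ironvale, so Mateo controls Ironvale.
Mateo holds 100% of Arbor, so Mateo controls Arbor.
Mateo and Ironvale together hold 30% + 17% = 47% of Nordquist, so Mateo controls Nordquist.
Arbor and Mateo together hold 92% + 8% = 100% of Windward, so Mateo controls Windward.
Nordquist holds 100% of Thornfield, so Mateo controls Thornfield.
No other company's threshold is met.
Mateo controls 5 companies.

5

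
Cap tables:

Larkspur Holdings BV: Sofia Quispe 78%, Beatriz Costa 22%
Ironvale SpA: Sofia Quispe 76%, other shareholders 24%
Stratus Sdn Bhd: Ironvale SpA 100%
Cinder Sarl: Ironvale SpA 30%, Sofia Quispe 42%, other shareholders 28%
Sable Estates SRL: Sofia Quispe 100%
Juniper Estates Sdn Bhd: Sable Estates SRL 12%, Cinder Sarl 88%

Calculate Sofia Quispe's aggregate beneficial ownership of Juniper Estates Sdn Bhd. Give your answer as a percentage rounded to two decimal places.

69.02%

Sofia reaches Juniper along 3 paths.
Via Sable: 100% × 12% = 12%.
Via Ironvale → Cinder: 76% × 30% × 88% = 20.064%.
Via Cinder: 42% × 88% = 36.96%.
Total: 12% + 20.064% + 36.96% = 69.024%.
Rounded: 69.02%.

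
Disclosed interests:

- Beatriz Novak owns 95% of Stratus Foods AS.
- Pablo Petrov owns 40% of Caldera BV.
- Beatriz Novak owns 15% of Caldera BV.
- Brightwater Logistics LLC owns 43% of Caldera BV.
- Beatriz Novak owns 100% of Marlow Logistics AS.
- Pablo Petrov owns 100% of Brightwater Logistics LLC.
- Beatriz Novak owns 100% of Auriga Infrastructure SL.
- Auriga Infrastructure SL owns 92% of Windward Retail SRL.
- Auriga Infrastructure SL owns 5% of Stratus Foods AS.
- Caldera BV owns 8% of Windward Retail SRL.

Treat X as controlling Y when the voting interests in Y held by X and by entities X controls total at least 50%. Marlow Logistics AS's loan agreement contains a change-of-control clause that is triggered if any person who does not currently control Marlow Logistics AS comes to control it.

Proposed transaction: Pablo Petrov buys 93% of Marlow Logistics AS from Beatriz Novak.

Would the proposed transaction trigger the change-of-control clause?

Yes

The purchase adds only to Pablo's holdings (Beatriz's stake shrinks), so Pablo is the only person who could newly come to control Marlow.
Pablo holds 100% of Brightwater, so Pablo controls Brightwater.
Brightwater and Pablo together hold 43% + 40% = 83% of Caldera, so Pablo controls Caldera.
Neither Pablo nor any entity Pablo controls holds any voting interest in Marlow.
So before the transaction, Pablo does not control Marlow.
After the purchase, Pablo holds 93% of Marlow directly, and Beatriz's stake falls to 7%.
Pablo holds 93% of Marlow, so Pablo controls Marlow.
Pablo did not control Marlow before and does after, so the clause is triggered.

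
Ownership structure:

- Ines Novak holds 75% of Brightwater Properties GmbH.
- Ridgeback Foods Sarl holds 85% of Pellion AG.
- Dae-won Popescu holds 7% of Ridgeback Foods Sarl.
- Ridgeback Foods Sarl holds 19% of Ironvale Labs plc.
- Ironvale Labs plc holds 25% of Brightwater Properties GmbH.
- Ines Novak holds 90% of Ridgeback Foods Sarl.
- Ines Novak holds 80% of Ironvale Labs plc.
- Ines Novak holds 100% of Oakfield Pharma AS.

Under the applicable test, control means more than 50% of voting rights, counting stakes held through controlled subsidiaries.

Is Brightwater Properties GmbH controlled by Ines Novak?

Ines holds 90% of Ridgeback, so Ines controls Ridgeback.
Ines and Ridgeback together hold 80% + 19% = 99% of Ironvale, so Ines controls Ironvale.
Ines and Ironvale together hold 75% + 25% = 100% of Brightwater, so Ines controls Brightwater.

Yes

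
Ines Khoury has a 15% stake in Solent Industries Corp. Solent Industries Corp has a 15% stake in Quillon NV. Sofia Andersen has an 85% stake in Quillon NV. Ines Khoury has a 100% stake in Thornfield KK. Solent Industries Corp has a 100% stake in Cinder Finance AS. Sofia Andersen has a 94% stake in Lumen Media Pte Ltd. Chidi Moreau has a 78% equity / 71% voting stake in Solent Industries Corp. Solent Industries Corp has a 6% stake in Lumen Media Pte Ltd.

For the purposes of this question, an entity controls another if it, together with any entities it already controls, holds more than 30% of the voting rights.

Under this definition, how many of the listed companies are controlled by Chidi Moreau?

Chidi holds 71% of Solent, so Chidi controls Solent.
Solent holds 100% of Cinder, so Chidi controls Cinder.
No other company's threshold is met.
Chidi controls 2 companies.

2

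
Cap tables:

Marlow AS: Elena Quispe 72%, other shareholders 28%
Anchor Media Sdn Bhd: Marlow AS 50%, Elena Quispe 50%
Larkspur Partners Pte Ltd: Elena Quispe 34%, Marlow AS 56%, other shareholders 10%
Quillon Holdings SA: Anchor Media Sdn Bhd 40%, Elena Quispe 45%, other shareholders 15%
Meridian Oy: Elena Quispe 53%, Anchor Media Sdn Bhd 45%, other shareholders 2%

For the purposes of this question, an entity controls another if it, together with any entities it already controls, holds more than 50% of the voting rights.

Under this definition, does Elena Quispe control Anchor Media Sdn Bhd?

Elena holds 72% of Marlow, so Elena controls Marlow.
Marlow and Elena together hold 50% + 50% = 100% of Anchor, so Elena controls Anchor.

Yes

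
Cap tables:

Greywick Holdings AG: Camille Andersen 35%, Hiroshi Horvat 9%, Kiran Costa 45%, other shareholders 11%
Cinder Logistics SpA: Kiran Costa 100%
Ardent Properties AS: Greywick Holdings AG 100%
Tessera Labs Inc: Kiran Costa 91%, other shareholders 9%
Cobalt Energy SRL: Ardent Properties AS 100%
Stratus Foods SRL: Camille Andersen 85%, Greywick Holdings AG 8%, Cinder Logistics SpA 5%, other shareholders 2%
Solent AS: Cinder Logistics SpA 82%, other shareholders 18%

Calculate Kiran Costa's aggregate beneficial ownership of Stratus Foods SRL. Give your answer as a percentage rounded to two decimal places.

Kiran reaches Stratus along 2 paths.
Via Greywick: 45% × 8% = 3.6%.
Via Cinder: 100% × 5% = 5%.
Total: 3.6% + 5% = 8.6%.
Rounded: 8.60%.

8.60%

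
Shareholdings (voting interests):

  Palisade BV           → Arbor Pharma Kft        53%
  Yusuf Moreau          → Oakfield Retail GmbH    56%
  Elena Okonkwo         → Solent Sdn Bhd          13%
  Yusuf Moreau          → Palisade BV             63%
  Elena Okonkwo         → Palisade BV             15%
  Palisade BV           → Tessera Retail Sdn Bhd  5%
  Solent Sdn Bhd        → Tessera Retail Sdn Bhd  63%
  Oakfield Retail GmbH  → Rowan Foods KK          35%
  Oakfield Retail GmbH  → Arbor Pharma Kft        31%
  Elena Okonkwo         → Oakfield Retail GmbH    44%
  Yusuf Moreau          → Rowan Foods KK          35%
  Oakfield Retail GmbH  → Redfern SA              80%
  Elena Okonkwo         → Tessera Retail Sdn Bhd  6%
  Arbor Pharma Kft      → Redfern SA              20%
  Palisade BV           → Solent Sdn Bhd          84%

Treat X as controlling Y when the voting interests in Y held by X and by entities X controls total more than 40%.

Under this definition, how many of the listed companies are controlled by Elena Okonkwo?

2

Elena holds 44% of Oakfield, so Elena controls Oakfield.
Oakfield holds 80% of Redfern, so Elena controls Redfern.
No other company's threshold is met.
Elena controls 2 companies.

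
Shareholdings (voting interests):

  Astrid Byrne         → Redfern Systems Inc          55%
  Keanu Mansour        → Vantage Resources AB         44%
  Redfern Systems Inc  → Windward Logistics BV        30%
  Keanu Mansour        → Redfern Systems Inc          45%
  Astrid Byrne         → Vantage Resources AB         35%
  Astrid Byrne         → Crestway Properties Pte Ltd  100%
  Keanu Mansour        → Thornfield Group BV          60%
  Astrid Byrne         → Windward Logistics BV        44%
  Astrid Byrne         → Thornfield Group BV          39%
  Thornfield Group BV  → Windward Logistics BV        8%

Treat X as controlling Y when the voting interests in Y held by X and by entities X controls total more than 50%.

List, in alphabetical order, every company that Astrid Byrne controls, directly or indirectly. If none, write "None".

Astrid holds 55% of Redfern, so Astrid controls Redfern.
Astrid holds 100% of Crestway, so Astrid controls Crestway.
Astrid and Redfern together hold 44% + 30% = 74% of Windward, so Astrid controls Windward.
No other company's threshold is met.

Crestway Properties Pte Ltd, Redfern Systems Inc, Windward Logistics BV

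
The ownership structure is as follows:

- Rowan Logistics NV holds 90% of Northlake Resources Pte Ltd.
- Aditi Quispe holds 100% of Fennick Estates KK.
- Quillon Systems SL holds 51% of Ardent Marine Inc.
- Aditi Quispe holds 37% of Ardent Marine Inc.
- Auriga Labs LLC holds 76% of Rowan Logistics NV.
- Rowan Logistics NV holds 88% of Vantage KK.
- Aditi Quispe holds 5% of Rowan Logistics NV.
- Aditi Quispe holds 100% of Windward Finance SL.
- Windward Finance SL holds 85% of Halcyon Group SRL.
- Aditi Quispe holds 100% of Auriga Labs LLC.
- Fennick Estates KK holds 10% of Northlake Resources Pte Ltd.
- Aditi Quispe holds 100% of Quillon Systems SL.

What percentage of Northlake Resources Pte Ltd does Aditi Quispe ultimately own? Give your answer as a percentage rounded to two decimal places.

Aditi reaches Northlake along 3 paths.
Via Rowan: 5% × 90% = 4.5%.
Via Auriga → Rowan: 100% × 76% × 90% = 68.4%.
Via Fennick: 100% × 10% = 10%.
Total: 4.5% + 68.4% + 10% = 82.9%.
Rounded: 82.90%.

82.90%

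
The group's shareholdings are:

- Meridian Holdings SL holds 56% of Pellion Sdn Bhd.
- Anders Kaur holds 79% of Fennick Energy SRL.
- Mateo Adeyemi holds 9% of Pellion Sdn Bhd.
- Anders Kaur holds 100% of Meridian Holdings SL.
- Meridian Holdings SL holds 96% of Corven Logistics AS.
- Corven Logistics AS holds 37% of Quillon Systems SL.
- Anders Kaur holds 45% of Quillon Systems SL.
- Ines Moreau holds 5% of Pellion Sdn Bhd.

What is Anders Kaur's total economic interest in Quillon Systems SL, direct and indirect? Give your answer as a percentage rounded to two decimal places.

80.52%

Anders reaches Quillon along 2 paths.
Direct stake: 45% = 45%.
Via Meridian → Corven: 100% × 96% × 37% = 35.52%.
Total: 45% + 35.52% = 80.52%.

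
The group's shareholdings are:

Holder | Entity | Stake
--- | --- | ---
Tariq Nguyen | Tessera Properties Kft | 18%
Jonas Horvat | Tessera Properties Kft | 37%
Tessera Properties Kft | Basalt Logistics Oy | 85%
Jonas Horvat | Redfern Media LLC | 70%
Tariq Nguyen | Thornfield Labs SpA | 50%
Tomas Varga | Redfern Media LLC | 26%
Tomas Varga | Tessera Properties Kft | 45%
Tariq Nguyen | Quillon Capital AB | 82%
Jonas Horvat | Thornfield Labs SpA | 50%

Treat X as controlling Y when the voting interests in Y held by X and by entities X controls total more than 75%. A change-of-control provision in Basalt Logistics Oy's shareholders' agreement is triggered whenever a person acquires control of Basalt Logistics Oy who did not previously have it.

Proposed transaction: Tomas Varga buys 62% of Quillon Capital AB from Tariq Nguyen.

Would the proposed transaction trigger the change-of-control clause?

No

The purchase adds only to Tomas's holdings (Tariq's stake shrinks), so Tomas is the only person who could newly come to control Basalt.
Tomas's largest direct stake is 45% in Tessera, which does not meet the threshold, so Tomas controls no company.
Neither Tomas nor any entity Tomas controls holds any voting interest in Basalt.
So before the transaction, Tomas does not control Basalt.
After the purchase, Tomas holds 62% of Quillon directly, and Tariq's stake falls to 20%.
Tomas's side now holds 62% of Quillon, not > 75%, so Tomas still does not control Quillon.
After the transaction, neither Tomas nor any entity Tomas controls holds a voting interest in Basalt, so Tomas still does not control it.
No new person acquires control, so the clause is not triggered.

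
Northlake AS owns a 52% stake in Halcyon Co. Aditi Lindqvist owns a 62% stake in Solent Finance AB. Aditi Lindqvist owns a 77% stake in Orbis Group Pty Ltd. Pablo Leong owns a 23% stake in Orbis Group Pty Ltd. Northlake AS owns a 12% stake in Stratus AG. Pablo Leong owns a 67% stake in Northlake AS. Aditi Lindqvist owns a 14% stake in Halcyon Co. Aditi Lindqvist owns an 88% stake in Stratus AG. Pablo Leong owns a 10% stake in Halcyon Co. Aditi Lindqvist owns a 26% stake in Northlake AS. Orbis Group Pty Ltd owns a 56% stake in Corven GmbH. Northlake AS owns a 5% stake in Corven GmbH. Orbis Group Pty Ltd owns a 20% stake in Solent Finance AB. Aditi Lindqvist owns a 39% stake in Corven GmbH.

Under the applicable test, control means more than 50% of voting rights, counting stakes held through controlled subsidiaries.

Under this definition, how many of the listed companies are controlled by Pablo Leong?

Pablo holds 67% of Northlake, so Pablo controls Northlake.
Pablo and Northlake together hold 10% + 52% = 62% of Halcyon, so Pablo controls Halcyon.
No other company's threshold is met.
Pablo controls 2 companies.

2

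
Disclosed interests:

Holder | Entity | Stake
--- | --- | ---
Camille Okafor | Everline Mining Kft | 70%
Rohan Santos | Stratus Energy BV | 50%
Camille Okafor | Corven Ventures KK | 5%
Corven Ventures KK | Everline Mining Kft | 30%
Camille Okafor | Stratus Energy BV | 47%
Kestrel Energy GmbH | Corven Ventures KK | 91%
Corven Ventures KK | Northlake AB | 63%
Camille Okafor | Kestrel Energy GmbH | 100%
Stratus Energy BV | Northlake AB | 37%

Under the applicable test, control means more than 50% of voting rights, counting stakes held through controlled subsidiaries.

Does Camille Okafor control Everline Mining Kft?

Yes

Camille holds 100% of Kestrel, so Camille controls Kestrel.
Kestrel and Camille together hold 91% + 5% = 96% of Corven, so Camille controls Corven.
Corven and Camille together hold 30% + 70% = 100% of Everline, so Camille controls Everline.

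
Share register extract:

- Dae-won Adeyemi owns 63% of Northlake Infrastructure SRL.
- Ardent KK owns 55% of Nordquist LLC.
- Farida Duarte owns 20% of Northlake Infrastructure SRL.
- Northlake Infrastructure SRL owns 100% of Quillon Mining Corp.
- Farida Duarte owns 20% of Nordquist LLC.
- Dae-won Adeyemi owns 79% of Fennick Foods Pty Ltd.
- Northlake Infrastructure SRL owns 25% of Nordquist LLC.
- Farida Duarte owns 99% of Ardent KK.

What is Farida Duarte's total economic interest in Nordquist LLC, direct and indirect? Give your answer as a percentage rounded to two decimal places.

Farida reaches Nordquist along 3 paths.
Via Ardent: 99% × 55% = 54.45%.
Direct stake: 20% = 20%.
Via Northlake: 20% × 25% = 5%.
Total: 54.45% + 20% + 5% = 79.45%.

79.45%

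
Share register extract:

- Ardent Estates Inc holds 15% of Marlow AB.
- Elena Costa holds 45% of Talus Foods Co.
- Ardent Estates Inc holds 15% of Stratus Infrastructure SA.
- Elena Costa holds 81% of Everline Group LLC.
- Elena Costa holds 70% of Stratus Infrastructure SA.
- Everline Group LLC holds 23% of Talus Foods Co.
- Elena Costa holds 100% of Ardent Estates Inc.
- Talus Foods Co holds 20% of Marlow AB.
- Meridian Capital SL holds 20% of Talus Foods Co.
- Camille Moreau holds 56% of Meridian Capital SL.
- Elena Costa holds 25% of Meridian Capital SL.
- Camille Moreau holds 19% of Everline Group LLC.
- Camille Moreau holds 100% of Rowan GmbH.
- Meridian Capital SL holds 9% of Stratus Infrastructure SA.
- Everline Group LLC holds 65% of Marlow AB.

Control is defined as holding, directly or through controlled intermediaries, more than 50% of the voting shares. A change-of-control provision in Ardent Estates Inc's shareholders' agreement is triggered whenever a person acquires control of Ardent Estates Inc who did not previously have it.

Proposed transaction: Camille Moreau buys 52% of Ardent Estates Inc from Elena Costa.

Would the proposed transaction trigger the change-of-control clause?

The purchase adds only to Camille's holdings (Elena's stake shrinks), so Camille is the only person who could newly come to control Ardent.
Camille holds 100% of Rowan, so Camille controls Rowan.
Camille holds 56% of Meridian, so Camille controls Meridian.
Neither Camille nor any entity Camille controls holds any voting interest in Ardent.
So before the transaction, Camille does not control Ardent.
After the purchase, Camille holds 52% of Ardent directly, and Elena's stake falls to 48%.
Camille holds 52% of Ardent, so Camille controls Ardent.
Camille did not control Ardent before and does after, so the clause is triggered.

Yes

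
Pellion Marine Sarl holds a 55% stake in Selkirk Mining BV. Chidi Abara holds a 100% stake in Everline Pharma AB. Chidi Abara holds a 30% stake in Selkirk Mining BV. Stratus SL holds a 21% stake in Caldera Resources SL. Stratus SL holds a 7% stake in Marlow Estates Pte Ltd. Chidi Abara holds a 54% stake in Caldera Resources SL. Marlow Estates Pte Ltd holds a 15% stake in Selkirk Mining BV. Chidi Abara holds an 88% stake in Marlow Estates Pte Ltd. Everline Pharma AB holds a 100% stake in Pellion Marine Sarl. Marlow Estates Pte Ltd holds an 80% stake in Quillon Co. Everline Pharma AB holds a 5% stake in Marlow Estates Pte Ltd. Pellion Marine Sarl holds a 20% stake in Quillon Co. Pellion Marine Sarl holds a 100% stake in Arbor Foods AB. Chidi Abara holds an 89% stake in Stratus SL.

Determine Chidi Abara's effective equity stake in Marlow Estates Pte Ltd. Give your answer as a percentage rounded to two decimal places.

Chidi reaches Marlow along 3 paths.
Via Stratus: 89% × 7% = 6.23%.
Direct stake: 88% = 88%.
Via Everline: 100% × 5% = 5%.
Total: 6.23% + 88% + 5% = 99.23%.

99.23%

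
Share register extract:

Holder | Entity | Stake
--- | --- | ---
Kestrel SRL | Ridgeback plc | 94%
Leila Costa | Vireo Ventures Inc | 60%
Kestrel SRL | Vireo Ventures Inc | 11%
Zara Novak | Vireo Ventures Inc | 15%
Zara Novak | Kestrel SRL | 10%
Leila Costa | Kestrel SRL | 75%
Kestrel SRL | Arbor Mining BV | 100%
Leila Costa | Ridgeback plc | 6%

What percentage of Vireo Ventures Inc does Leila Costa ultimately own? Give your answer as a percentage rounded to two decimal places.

68.25%

Leila reaches Vireo along 2 paths.
Via Kestrel: 75% × 11% = 8.25%.
Direct stake: 60% = 60%.
Total: 8.25% + 60% = 68.25%.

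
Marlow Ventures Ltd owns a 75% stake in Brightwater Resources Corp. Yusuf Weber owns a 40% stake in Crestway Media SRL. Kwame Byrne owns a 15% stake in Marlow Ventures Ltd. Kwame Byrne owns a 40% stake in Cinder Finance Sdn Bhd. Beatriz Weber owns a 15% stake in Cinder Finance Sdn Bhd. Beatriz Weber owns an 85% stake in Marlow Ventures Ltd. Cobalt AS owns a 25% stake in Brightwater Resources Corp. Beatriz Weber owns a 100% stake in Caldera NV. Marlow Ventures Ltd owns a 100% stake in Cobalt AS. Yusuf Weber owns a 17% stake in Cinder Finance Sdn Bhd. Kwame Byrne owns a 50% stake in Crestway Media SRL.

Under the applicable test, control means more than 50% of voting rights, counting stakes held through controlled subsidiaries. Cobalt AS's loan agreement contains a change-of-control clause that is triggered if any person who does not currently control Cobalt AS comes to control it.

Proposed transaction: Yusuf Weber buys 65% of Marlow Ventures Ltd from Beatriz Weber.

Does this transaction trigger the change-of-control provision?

Yes

The purchase adds only to Yusuf's holdings (Beatriz's stake shrinks), so Yusuf is the only person who could newly come to control Cobalt.
Yusuf's largest direct stake is 40% in Crestway, which does not meet the threshold, so Yusuf controls no company.
Neither Yusuf nor any entity Yusuf controls holds any voting interest in Cobalt.
So before the transaction, Yusuf does not control Cobalt.
After the purchase, Yusuf holds 65% of Marlow directly, and Beatriz's stake falls to 20%.
Yusuf holds 65% of Marlow, so Yusuf controls Marlow.
Marlow holds 100% of Cobalt, so Yusuf controls Cobalt.
Yusuf did not control Cobalt before and does after, so the clause is triggered.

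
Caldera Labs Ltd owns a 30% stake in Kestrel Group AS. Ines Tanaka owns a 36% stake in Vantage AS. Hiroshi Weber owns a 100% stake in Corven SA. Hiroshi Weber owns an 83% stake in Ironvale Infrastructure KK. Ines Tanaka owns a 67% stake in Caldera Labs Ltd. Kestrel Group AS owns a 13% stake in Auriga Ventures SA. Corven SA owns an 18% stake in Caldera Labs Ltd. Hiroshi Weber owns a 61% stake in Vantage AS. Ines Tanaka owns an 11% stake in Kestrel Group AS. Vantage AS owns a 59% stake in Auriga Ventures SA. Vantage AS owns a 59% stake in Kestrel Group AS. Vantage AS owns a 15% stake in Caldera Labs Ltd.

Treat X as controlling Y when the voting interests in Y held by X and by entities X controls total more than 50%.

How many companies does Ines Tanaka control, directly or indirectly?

Ines holds 67% of Caldera, so Ines controls Caldera.
No other company's threshold is met.
Ines controls 1 company.

1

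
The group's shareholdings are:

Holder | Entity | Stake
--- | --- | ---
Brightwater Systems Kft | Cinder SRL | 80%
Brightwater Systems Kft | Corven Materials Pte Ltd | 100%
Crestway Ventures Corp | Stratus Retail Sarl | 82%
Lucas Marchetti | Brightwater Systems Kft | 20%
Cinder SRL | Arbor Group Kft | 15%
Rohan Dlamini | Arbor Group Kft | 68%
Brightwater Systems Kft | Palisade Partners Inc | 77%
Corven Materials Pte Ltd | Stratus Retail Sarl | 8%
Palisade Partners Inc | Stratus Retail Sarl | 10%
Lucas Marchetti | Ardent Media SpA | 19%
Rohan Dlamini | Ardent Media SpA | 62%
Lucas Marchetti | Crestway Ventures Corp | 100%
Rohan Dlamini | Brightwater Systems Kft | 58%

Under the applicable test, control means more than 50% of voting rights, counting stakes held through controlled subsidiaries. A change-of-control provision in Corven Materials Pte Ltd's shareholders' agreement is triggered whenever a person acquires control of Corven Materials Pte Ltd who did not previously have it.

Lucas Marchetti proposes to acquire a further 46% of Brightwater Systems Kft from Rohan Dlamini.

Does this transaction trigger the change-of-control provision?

The purchase adds only to Lucas's holdings (Rohan's stake shrinks), so Lucas is the only person who could newly come to control Corven.
Lucas holds 100% of Crestway, so Lucas controls Crestway.
Crestway holds 82% of Stratus, so Lucas controls Stratus.
Neither Lucas nor any entity Lucas controls holds any voting interest in Corven.
So before the transaction, Lucas does not control Corven.
After the purchase, Lucas's direct stake in Brightwater rises to 20% + 46% = 66%, and Rohan's stake falls to 12%.
Lucas holds 66% of Brightwater, so Lucas controls Brightwater.
Brightwater holds 100% of Corven, so Lucas controls Corven.
Lucas did not control Corven before and does after, so the clause is triggered.

Yes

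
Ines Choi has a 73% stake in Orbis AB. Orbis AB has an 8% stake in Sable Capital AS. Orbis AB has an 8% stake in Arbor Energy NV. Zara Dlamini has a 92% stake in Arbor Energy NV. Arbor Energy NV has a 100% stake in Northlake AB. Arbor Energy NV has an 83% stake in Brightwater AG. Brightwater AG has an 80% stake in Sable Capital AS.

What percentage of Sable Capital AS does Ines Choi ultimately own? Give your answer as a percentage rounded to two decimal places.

Ines reaches Sable along 2 paths.
Via Orbis → Arbor → Brightwater: 73% × 8% × 83% × 80% = 3.87776%.
Via Orbis: 73% × 8% = 5.84%.
Total: 3.87776% + 5.84% = 9.71776%.
Rounded: 9.72%.

9.72%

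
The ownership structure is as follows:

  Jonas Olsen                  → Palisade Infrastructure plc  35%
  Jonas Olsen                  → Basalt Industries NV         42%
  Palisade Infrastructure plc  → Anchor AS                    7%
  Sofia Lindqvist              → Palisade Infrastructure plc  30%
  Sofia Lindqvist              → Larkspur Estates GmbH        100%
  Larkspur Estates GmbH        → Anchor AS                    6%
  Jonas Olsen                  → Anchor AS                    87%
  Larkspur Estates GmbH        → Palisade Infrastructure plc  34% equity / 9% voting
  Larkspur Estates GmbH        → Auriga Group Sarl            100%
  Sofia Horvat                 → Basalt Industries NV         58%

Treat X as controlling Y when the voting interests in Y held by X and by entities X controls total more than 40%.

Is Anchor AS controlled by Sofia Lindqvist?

No

Sofia Lindqvist holds 100% of Larkspur, so Sofia Lindqvist controls Larkspur.
Larkspur holds 100% of Auriga, so Sofia Lindqvist controls Auriga.
In Anchor, Sofia Lindqvist's side holds only 6%, not > 40%.
So Sofia Lindqvist does not control Anchor.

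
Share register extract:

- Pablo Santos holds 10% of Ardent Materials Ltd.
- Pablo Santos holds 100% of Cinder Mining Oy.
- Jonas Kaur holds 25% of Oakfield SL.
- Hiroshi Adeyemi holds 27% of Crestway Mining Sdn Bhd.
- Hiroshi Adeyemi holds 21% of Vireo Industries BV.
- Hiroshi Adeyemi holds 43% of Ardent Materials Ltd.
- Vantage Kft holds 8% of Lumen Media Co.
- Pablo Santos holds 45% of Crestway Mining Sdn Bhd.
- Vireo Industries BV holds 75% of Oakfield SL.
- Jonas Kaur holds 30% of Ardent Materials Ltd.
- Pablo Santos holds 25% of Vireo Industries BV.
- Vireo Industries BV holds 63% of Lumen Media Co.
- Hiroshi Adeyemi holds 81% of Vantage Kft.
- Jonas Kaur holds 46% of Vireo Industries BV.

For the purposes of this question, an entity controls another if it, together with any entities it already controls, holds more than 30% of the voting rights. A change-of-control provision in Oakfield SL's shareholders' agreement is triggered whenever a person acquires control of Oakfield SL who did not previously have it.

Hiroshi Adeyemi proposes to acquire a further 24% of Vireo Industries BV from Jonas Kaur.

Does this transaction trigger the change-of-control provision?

The purchase adds only to Hiroshi's holdings (Jonas's stake shrinks), so Hiroshi is the only person who could newly come to control Oakfield.
Hiroshi holds 43% of Ardent, so Hiroshi controls Ardent.
Hiroshi holds 81% of Vantage, so Hiroshi controls Vantage.
Neither Hiroshi nor any entity Hiroshi controls holds any voting interest in Oakfield.
So before the transaction, Hiroshi does not control Oakfield.
After the purchase, Hiroshi's direct stake in Vireo rises to 21% + 24% = 45%, and Jonas's stake falls to 22%.
Hiroshi holds 45% of Vireo, so Hiroshi controls Vireo.
Vireo holds 75% of Oakfield, so Hiroshi controls Oakfield.
Hiroshi did not control Oakfield before and does after, so the clause is triggered.

Yes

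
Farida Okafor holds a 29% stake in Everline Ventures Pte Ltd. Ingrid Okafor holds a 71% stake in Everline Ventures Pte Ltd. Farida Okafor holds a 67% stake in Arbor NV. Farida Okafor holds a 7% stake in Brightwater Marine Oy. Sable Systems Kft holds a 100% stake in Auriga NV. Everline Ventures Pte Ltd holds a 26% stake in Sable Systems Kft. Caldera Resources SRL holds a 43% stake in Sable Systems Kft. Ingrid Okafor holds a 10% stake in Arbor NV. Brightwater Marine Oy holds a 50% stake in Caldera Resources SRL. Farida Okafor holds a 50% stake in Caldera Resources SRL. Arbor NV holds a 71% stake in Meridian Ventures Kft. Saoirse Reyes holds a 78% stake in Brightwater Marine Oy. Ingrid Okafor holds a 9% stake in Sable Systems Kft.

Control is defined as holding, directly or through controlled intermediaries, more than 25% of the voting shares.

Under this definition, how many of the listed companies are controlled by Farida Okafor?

Farida holds 29% of Everline, so Farida controls Everline.
Farida holds 50% of Caldera, so Farida controls Caldera.
Everline and Caldera together hold 26% + 43% = 69% of Sable, so Farida controls Sable.
Farida holds 67% of Arbor, so Farida controls Arbor.
Sable holds 100% of Auriga, so Farida controls Auriga.
Arbor holds 71% of Meridian, so Farida controls Meridian.
No other company's threshold is met.
Farida controls 6 companies.

6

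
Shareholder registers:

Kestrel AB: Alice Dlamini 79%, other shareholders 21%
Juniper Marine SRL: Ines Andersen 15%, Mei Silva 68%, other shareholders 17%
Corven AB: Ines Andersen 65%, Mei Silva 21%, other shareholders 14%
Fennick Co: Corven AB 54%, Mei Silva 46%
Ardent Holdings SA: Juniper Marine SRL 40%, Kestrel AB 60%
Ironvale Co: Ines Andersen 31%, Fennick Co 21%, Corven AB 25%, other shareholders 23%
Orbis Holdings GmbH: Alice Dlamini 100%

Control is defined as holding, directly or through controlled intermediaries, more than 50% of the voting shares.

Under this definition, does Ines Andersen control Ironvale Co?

Ines holds 65% of Corven, so Ines controls Corven.
Corven holds 54% of Fennick, so Ines controls Fennick.
Ines and Fennick and Corven together hold 31% + 21% + 25% = 77% of Ironvale, so Ines controls Ironvale.

Yes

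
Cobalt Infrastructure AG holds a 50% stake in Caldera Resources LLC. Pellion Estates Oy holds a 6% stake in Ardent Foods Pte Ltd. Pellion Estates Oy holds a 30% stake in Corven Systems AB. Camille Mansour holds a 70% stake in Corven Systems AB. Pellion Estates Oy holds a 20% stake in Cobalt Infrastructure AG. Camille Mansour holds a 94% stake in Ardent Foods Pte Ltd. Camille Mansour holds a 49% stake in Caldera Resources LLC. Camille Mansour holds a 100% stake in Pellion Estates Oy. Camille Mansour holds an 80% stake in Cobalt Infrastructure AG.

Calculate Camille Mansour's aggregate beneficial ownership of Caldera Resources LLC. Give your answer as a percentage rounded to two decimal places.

Camille reaches Caldera along 3 paths.
Via Pellion → Cobalt: 100% × 20% × 50% = 10%.
Via Cobalt: 80% × 50% = 40%.
Direct stake: 49% = 49%.
Total: 10% + 40% + 49% = 99%.
Rounded: 99.00%.

99.00%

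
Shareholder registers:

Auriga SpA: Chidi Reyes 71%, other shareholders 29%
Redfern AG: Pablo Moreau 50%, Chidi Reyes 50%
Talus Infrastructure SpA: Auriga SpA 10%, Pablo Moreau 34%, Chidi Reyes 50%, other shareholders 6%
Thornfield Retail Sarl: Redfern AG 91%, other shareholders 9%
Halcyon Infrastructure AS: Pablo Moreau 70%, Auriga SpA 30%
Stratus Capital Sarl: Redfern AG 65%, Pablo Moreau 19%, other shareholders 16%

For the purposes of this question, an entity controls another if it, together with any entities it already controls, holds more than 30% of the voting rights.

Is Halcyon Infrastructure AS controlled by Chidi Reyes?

No

Chidi holds 71% of Auriga, so Chidi controls Auriga.
Chidi holds 50% of Redfern, so Chidi controls Redfern.
Auriga and Chidi together hold 10% + 50% = 60% of Talus, so Chidi controls Talus.
Redfern holds 91% of Thornfield, so Chidi controls Thornfield.
Redfern holds 65% of Stratus, so Chidi controls Stratus.
In Halcyon, Chidi's side holds only 30%, not > 30%.
So Chidi does not control Halcyon.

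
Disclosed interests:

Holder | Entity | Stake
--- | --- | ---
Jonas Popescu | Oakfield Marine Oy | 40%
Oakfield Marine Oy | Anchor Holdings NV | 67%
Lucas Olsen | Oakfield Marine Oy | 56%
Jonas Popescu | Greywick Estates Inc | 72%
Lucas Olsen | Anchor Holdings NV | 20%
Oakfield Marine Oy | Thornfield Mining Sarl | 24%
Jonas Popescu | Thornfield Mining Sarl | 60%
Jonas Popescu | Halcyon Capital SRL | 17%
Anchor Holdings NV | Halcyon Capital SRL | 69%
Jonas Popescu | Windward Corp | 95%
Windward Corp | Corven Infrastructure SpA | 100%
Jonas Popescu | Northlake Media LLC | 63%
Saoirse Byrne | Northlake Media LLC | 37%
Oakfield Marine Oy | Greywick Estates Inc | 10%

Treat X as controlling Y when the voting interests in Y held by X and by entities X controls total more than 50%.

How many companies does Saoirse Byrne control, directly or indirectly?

0

Saoirse's largest direct stake is 37% in Northlake, which does not meet the threshold.
Saoirse controls 0 companies.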